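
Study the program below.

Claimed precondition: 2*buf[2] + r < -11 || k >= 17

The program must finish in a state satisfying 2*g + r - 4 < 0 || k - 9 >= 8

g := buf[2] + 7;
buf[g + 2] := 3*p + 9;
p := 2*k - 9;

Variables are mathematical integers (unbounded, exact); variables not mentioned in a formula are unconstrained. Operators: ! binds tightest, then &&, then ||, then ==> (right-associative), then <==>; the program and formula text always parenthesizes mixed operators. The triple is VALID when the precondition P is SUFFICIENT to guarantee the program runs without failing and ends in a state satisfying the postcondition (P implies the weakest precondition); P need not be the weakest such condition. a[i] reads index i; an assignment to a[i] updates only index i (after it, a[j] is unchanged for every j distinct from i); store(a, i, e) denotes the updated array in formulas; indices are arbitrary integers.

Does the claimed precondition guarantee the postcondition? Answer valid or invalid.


Working backward. After the program, the postcondition 2*g + r - 4 < 0 || k - 9 >= 8 must hold; in canonical form it is 2*g + r < 4 || k >= 17.
Before p := 2*k - 9: 2*g + r < 4 || k >= 17
Before buf[g + 2] := 3*p + 9: 2*g + r < 4 || k >= 17
Before g := buf[2] + 7: 2*buf[2] + r < -10 || k >= 17
The weakest precondition is 2*buf[2] + r < -10 || k >= 17.
Check whether 2*buf[2] + r < -11 || k >= 17 implies it.
Every state satisfying the precondition satisfies the weakest precondition: the implication holds.
Answer: valid


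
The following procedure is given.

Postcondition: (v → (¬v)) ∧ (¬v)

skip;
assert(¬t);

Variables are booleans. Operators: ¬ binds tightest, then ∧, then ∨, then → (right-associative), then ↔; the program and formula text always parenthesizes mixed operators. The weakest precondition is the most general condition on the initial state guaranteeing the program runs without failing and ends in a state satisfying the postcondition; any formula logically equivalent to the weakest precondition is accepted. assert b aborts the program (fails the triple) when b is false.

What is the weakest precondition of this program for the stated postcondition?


Working backward. After the program, (v → (¬v)) ∧ (¬v) must hold.
Before assert ¬t: (¬t) ∧ (v → (¬v)) ∧ (¬v)
Before skip: (¬t) ∧ (v → (¬v)) ∧ (¬v)
Answer: WP = (¬t) ∧ (v → (¬v)) ∧ (¬v)


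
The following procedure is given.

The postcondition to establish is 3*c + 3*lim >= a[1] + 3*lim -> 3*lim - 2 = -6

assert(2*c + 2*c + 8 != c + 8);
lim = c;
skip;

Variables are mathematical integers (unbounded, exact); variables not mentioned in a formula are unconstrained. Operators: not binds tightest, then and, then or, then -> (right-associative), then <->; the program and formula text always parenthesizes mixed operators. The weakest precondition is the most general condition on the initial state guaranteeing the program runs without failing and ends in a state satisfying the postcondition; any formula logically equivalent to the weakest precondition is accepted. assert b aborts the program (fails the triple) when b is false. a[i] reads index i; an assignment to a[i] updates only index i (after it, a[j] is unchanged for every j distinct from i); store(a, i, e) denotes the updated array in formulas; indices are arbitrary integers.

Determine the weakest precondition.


Working backward. After the program, the postcondition 3*c + 3*lim >= a[1] + 3*lim -> 3*lim - 2 = -6 must hold; in canonical form it is 3*c >= a[1] -> 3*lim = -4.
Before skip: 3*c >= a[1] -> 3*lim = -4
Before lim := c: 3*c >= a[1] -> 3*c = -4
Before assert 2*c + 2*c + 8 != c + 8: 3*c != 0 and (3*c >= a[1] -> 3*c = -4)
Answer: WP = 3*c != 0 and (3*c >= a[1] -> 3*c = -4)


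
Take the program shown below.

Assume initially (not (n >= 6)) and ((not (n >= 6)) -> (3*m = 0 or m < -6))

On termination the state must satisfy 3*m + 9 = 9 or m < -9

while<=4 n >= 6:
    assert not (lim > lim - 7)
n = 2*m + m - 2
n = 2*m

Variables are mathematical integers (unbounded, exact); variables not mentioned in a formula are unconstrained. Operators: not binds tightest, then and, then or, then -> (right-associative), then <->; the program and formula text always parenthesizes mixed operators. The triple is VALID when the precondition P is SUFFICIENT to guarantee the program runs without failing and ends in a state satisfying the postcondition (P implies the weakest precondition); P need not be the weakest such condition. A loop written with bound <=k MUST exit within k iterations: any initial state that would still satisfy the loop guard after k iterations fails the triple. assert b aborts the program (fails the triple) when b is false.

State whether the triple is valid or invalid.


Working backward. After the program, the postcondition 3*m + 9 = 9 or m < -9 must hold; in canonical form it is 3*m = 0 or m < -9.
Before n := 2*m: 3*m = 0 or m < -9
Before n := 2*m + m - 2: 3*m = 0 or m < -9
Before the loop (bound <=4), unroll the exhaustion recursion (WP_0 = exit-now case; WP_j = one more guarded iteration, up to j = 4):
  WP_0: (not (n >= 6)) and (3*m = 0 or m < -9)
  WP_1: (not (n >= 6)) and ((not (n >= 6)) -> (3*m = 0 or m < -9))
  WP_2: (not (n >= 6)) and ((not (n >= 6)) -> (3*m = 0 or m < -9))
  WP_3: (not (n >= 6)) and ((not (n >= 6)) -> (3*m = 0 or m < -9))
  WP_4: (not (n >= 6)) and ((not (n >= 6)) -> (3*m = 0 or m < -9))
So before the loop: (not (n >= 6)) and ((not (n >= 6)) -> (3*m = 0 or m < -9))
The weakest precondition is (not (n >= 6)) and ((not (n >= 6)) -> (3*m = 0 or m < -9)).
Check whether (not (n >= 6)) and ((not (n >= 6)) -> (3*m = 0 or m < -6)) implies it.
Countermodel: at the initial state m = -9, n = 5, the precondition holds but the weakest precondition fails.
Answer: invalid


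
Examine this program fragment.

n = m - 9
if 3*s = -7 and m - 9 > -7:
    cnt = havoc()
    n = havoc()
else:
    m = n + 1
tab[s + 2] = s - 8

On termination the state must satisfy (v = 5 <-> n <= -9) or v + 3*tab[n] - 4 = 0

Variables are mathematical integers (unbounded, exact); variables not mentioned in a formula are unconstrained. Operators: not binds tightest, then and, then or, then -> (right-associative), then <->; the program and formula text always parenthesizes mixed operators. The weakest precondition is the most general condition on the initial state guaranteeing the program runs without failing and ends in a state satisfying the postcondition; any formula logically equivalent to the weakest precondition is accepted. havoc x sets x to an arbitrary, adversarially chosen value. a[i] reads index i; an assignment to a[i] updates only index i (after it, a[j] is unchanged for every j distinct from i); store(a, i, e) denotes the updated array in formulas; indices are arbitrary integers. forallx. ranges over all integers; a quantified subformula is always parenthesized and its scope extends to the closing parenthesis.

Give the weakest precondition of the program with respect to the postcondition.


Working backward. After the program, the postcondition (v = 5 <-> n <= -9) or v + 3*tab[n] - 4 = 0 must hold; in canonical form it is (v = 5 <-> n <= -9) or 3*tab[n] + v = 4.
Before tab[s + 2] := s - 8: (v = 5 <-> n <= -9) or 3*store(tab, s + 2, s - 8)[n] + v = 4
Then branch requires forall n_1. ((v = 5 <-> n_1 <= -9) or 3*store(tab, s + 2, s - 8)[n_1] + v = 4); else branch requires (v = 5 <-> n <= -9) or 3*store(tab, s + 2, s - 8)[n] + v = 4.
Before the if: ((3*s = -7 and m > 2) -> (forall n_1. ((v = 5 <-> n_1 <= -9) or 3*store(tab, s + 2, s - 8)[n_1] + v = 4))) and ((not (3*s = -7 and m > 2)) -> ((v = 5 <-> n <= -9) or 3*store(tab, s + 2, s - 8)[n] + v = 4))
Before n := m - 9: ((3*s = -7 and m > 2) -> (forall n_1. ((v = 5 <-> n_1 <= -9) or 3*store(tab, s + 2, s - 8)[n_1] + v = 4))) and ((not (3*s = -7 and m > 2)) -> ((v = 5 <-> m <= 0) or 3*store(tab, s + 2, s - 8)[m - 9] + v = 4))
Answer: WP = ((3*s = -7 and m > 2) -> (forall n_1. ((v = 5 <-> n_1 <= -9) or 3*store(tab, s + 2, s - 8)[n_1] + v = 4))) and ((not (3*s = -7 and m > 2)) -> ((v = 5 <-> m <= 0) or 3*store(tab, s + 2, s - 8)[m - 9] + v = 4))


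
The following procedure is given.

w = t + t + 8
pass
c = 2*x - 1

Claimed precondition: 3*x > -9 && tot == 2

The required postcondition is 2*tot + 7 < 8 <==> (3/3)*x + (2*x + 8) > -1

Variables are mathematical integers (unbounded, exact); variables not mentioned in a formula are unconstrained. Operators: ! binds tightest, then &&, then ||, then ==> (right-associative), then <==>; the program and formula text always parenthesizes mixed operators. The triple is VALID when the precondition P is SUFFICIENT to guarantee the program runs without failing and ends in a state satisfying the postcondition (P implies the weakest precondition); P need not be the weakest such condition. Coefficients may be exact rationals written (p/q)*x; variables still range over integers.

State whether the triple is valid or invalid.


Working backward. After the program, the postcondition 2*tot + 7 < 8 <==> (3/3)*x + (2*x + 8) > -1 must hold; in canonical form it is 2*tot < 1 <==> 3*x > -9.
Before c := 2*x - 1: 2*tot < 1 <==> 3*x > -9
Before skip: 2*tot < 1 <==> 3*x > -9
Before w := t + t + 8: 2*tot < 1 <==> 3*x > -9
The weakest precondition is 2*tot < 1 <==> 3*x > -9.
Check whether 3*x > -9 && tot == 2 implies it.
Countermodel: at the initial state tot = 2, x = -2, the precondition holds but the weakest precondition fails.
Answer: invalid


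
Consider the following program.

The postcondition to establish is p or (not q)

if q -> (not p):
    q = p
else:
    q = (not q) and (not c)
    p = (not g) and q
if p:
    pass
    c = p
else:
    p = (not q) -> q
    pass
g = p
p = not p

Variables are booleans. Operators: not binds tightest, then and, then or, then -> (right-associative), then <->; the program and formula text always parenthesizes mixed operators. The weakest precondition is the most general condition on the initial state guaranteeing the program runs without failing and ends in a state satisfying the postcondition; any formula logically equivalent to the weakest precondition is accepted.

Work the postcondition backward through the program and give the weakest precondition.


Working backward. After the program, p or (not q) must hold.
Before p := not p: (not p) or (not q)
Before g := p: (not p) or (not q)
Then branch requires (not p) or (not q); else branch requires (not ((not q) -> q)) or (not q).
Before the if: (p -> ((not p) or (not q))) and ((not p) -> ((not ((not q) -> q)) or (not q)))
Then branch requires (p -> (not p)) and ((not p) -> ((not ((not p) -> p)) or (not p))); else branch requires (((not g) and (not q) and (not c)) -> ((not ((not g) and (not q) and (not c))) or (not ((not q) and (not c))))) and ((not ((not g) and (not q) and (not c))) -> ((not ((not ((not q) and (not c))) -> ((not q) and (not c)))) or (not ((not q) and (not c))))).
Before the if: ((q -> (not p)) -> ((p -> (not p)) and ((not p) -> ((not ((not p) -> p)) or (not p))))) and ((not (q -> (not p))) -> ((((not g) and (not q) and (not c)) -> ((not ((not g) and (not q) and (not c))) or (not ((not q) and (not c))))) and ((not ((not g) and (not q) and (not c))) -> ((not ((not ((not q) and (not c))) -> ((not q) and (not c)))) or (not ((not q) and (not c)))))))
Answer: WP = ((q -> (not p)) -> ((p -> (not p)) and ((not p) -> ((not ((not p) -> p)) or (not p))))) and ((not (q -> (not p))) -> ((((not g) and (not q) and (not c)) -> ((not ((not g) and (not q) and (not c))) or (not ((not q) and (not c))))) and ((not ((not g) and (not q) and (not c))) -> ((not ((not ((not q) and (not c))) -> ((not q) and (not c)))) or (not ((not q) and (not c)))))))


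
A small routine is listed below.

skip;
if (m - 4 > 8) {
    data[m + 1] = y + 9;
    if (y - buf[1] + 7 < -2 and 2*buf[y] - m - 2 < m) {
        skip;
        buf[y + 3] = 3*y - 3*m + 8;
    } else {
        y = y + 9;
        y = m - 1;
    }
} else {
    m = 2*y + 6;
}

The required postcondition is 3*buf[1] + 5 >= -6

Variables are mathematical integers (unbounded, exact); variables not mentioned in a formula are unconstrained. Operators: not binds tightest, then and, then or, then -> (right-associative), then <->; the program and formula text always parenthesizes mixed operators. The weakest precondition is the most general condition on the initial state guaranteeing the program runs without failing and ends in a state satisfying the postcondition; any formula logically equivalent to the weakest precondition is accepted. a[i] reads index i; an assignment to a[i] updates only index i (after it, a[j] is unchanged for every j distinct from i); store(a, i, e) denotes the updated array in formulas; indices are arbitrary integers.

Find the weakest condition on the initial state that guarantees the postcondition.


Working backward. After the program, the postcondition 3*buf[1] + 5 >= -6 must hold; in canonical form it is 3*buf[1] >= -11.
Then branch requires ((y < buf[1] - 9 and 2*buf[y] < 2*m + 2) -> 3*store(buf, y + 3, -3*m + 3*y + 8)[1] >= -11) and ((not (y < buf[1] - 9 and 2*buf[y] < 2*m + 2)) -> 3*buf[1] >= -11); else branch requires 3*buf[1] >= -11.
Before the if: (m > 12 -> (((y < buf[1] - 9 and 2*buf[y] < 2*m + 2) -> 3*store(buf, y + 3, -3*m + 3*y + 8)[1] >= -11) and ((not (y < buf[1] - 9 and 2*buf[y] < 2*m + 2)) -> 3*buf[1] >= -11))) and ((not (m > 12)) -> 3*buf[1] >= -11)
Before skip: (m > 12 -> (((y < buf[1] - 9 and 2*buf[y] < 2*m + 2) -> 3*store(buf, y + 3, -3*m + 3*y + 8)[1] >= -11) and ((not (y < buf[1] - 9 and 2*buf[y] < 2*m + 2)) -> 3*buf[1] >= -11))) and ((not (m > 12)) -> 3*buf[1] >= -11)
Answer: WP = (m > 12 -> (((y < buf[1] - 9 and 2*buf[y] < 2*m + 2) -> 3*store(buf, y + 3, -3*m + 3*y + 8)[1] >= -11) and ((not (y < buf[1] - 9 and 2*buf[y] < 2*m + 2)) -> 3*buf[1] >= -11))) and ((not (m > 12)) -> 3*buf[1] >= -11)


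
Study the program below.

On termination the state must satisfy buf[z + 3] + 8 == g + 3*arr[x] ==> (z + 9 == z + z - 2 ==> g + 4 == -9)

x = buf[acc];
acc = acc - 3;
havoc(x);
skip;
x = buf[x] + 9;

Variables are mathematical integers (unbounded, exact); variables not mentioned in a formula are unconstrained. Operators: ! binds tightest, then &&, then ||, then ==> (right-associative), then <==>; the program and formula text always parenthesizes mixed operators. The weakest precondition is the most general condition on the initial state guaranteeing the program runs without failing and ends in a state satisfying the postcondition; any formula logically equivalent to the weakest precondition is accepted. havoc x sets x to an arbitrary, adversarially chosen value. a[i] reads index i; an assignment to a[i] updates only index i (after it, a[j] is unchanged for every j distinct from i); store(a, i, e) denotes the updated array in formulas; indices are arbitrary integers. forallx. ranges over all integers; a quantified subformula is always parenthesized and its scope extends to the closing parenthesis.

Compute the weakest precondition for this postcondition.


Working backward. After the program, the postcondition buf[z + 3] + 8 == g + 3*arr[x] ==> (z + 9 == z + z - 2 ==> g + 4 == -9) must hold; in canonical form it is buf[z + 3] == 3*arr[x] + g - 8 ==> (z == 11 ==> g == -13).
Before x := buf[x] + 9: buf[z + 3] == 3*arr[buf[x] + 9] + g - 8 ==> (z == 11 ==> g == -13)
Before skip: buf[z + 3] == 3*arr[buf[x] + 9] + g - 8 ==> (z == 11 ==> g == -13)
Before havoc x: forall x_1. (buf[z + 3] == 3*arr[buf[x_1] + 9] + g - 8 ==> (z == 11 ==> g == -13))
Before acc := acc - 3: forall x_1. (buf[z + 3] == 3*arr[buf[x_1] + 9] + g - 8 ==> (z == 11 ==> g == -13))
Before x := buf[acc]: forall x_1. (buf[z + 3] == 3*arr[buf[x_1] + 9] + g - 8 ==> (z == 11 ==> g == -13))
Answer: WP = forall x_1. (buf[z + 3] == 3*arr[buf[x_1] + 9] + g - 8 ==> (z == 11 ==> g == -13))


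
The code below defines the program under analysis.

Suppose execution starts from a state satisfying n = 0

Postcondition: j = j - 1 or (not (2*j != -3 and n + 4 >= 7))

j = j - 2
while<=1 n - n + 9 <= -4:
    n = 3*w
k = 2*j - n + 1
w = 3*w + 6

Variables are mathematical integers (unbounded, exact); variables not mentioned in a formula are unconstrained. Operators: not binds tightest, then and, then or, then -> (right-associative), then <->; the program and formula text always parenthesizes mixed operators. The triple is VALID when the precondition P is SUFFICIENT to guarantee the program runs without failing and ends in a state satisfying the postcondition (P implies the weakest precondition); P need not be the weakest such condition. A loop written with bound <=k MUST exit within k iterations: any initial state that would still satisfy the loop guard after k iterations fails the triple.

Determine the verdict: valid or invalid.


Working backward. After the program, the postcondition j = j - 1 or (not (2*j != -3 and n + 4 >= 7)) must hold; in canonical form it is not (2*j != -3 and n >= 3).
Before w := 3*w + 6: not (2*j != -3 and n >= 3)
Before k := 2*j - n + 1: not (2*j != -3 and n >= 3)
Before the loop (bound <=1), unroll the exhaustion recursion (WP_0 = exit-now case; WP_j = one more guarded iteration, up to j = 1):
  WP_0: not (2*j != -3 and n >= 3)
  WP_1: not (2*j != -3 and n >= 3)
So before the loop: not (2*j != -3 and n >= 3)
Before j := j - 2: not (2*j != 1 and n >= 3)
The weakest precondition is not (2*j != 1 and n >= 3).
Check whether n = 0 implies it.
Every state satisfying the precondition satisfies the weakest precondition: the implication holds.
Answer: valid


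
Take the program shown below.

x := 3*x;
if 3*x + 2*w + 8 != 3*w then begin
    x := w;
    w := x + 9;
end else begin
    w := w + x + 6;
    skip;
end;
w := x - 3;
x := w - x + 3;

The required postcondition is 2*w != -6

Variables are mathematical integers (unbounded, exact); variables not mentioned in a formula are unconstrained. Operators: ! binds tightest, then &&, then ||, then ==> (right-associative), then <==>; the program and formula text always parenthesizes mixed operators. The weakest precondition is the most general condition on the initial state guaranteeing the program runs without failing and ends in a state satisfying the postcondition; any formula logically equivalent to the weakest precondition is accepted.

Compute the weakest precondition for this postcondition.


Working backward. After the program, 2*w != -6 must hold.
Before x := w - x + 3: 2*w != -6
Before w := x - 3: 2*x != 0
Then branch requires 2*w != 0; else branch requires 2*x != 0.
Before the if: (3*x != w - 8 ==> 2*w != 0) && ((!(3*x != w - 8)) ==> 2*x != 0)
Before x := 3*x: (9*x != w - 8 ==> 2*w != 0) && ((!(9*x != w - 8)) ==> 6*x != 0)
Answer: WP = (9*x != w - 8 ==> 2*w != 0) && ((!(9*x != w - 8)) ==> 6*x != 0)


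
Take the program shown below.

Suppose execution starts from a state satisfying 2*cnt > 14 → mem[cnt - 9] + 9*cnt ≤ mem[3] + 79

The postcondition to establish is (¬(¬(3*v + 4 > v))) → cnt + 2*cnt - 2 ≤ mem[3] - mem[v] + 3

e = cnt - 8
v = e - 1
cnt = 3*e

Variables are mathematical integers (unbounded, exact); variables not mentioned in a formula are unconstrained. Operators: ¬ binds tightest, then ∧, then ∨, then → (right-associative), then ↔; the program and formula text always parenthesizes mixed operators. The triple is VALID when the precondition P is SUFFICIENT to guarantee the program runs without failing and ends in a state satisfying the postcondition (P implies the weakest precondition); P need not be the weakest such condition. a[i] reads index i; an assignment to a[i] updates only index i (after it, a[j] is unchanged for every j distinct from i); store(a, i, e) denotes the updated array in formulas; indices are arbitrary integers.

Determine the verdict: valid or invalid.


Working backward. After the program, the postcondition (¬(¬(3*v + 4 > v))) → cnt + 2*cnt - 2 ≤ mem[3] - mem[v] + 3 must hold; in canonical form it is 2*v > -4 → mem[v] + 3*cnt ≤ mem[3] + 5.
Before cnt := 3*e: 2*v > -4 → mem[v] + 9*e ≤ mem[3] + 5
Before v := e - 1: 2*e > -2 → mem[e - 1] + 9*e ≤ mem[3] + 5
Before e := cnt - 8: 2*cnt > 14 → mem[cnt - 9] + 9*cnt ≤ mem[3] + 77
The weakest precondition is 2*cnt > 14 → mem[cnt - 9] + 9*cnt ≤ mem[3] + 77.
Check whether 2*cnt > 14 → mem[cnt - 9] + 9*cnt ≤ mem[3] + 79 implies it.
Countermodel: at the initial state cnt = 8, mem = {[-1] = 6, [3] = 0, elsewhere 0}, the precondition holds but the weakest precondition fails.
Answer: invalid


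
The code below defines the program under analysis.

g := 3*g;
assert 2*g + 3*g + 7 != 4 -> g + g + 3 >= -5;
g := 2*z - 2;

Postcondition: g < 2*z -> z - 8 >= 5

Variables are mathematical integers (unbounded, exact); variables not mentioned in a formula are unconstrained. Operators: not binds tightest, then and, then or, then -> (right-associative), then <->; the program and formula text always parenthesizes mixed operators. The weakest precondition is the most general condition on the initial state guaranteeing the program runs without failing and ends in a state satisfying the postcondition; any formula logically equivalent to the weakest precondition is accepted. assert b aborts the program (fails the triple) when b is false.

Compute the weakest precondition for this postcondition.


Working backward. After the program, the postcondition g < 2*z -> z - 8 >= 5 must hold; in canonical form it is g < 2*z -> z >= 13.
Before g := 2*z - 2: z >= 13
Before assert 2*g + 3*g + 7 != 4 -> g + g + 3 >= -5: (5*g != -3 -> 2*g >= -8) and z >= 13
Before g := 3*g: (15*g != -3 -> 6*g >= -8) and z >= 13
Answer: WP = (15*g != -3 -> 6*g >= -8) and z >= 13


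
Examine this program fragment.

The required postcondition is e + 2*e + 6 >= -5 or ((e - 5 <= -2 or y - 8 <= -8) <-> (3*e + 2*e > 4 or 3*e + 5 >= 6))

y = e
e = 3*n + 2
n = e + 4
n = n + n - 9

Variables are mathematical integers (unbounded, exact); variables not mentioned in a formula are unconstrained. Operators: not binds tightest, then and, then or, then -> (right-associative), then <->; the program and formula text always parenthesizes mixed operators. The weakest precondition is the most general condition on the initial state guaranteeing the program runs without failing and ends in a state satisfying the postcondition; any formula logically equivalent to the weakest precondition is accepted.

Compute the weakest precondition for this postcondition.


Working backward. After the program, the postcondition e + 2*e + 6 >= -5 or ((e - 5 <= -2 or y - 8 <= -8) <-> (3*e + 2*e > 4 or 3*e + 5 >= 6)) must hold; in canonical form it is 3*e >= -11 or ((e <= 3 or y <= 0) <-> (5*e > 4 or 3*e >= 1)).
Before n := n + n - 9: 3*e >= -11 or ((e <= 3 or y <= 0) <-> (5*e > 4 or 3*e >= 1))
Before n := e + 4: 3*e >= -11 or ((e <= 3 or y <= 0) <-> (5*e > 4 or 3*e >= 1))
Before e := 3*n + 2: 9*n >= -17 or ((3*n <= 1 or y <= 0) <-> (15*n > -6 or 9*n >= -5))
Before y := e: 9*n >= -17 or ((3*n <= 1 or e <= 0) <-> (15*n > -6 or 9*n >= -5))
Answer: WP = 9*n >= -17 or ((3*n <= 1 or e <= 0) <-> (15*n > -6 or 9*n >= -5))


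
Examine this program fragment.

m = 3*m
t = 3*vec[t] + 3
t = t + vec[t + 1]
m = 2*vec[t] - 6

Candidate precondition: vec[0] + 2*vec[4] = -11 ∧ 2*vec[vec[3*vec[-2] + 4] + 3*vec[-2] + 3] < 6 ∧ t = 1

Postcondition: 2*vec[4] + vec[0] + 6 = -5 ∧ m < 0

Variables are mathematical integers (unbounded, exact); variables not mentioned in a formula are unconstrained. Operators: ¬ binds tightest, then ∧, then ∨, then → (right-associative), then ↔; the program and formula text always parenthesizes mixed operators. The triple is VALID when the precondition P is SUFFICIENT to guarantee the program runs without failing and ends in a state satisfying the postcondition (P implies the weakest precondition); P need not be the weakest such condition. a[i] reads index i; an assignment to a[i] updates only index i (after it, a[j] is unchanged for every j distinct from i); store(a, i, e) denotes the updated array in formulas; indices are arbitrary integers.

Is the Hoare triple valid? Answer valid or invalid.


Working backward. After the program, the postcondition 2*vec[4] + vec[0] + 6 = -5 ∧ m < 0 must hold; in canonical form it is vec[0] + 2*vec[4] = -11 ∧ m < 0.
Before m := 2*vec[t] - 6: vec[0] + 2*vec[4] = -11 ∧ 2*vec[t] < 6
Before t := t + vec[t + 1]: vec[0] + 2*vec[4] = -11 ∧ 2*vec[vec[t + 1] + t] < 6
Before t := 3*vec[t] + 3: vec[0] + 2*vec[4] = -11 ∧ 2*vec[vec[3*vec[t] + 4] + 3*vec[t] + 3] < 6
Before m := 3*m: vec[0] + 2*vec[4] = -11 ∧ 2*vec[vec[3*vec[t] + 4] + 3*vec[t] + 3] < 6
The weakest precondition is vec[0] + 2*vec[4] = -11 ∧ 2*vec[vec[3*vec[t] + 4] + 3*vec[t] + 3] < 6.
Check whether vec[0] + 2*vec[4] = -11 ∧ 2*vec[vec[3*vec[-2] + 4] + 3*vec[-2] + 3] < 6 ∧ t = 1 implies it.
Countermodel: at the initial state t = 1, vec = {[-2] = 15521, [0] = 14081, [1] = 11794, [4] = -7046, [35386] = 27727, [46567] = 6516, [53082] = -30152, [63112] = 20347, elsewhere 6516}, the precondition holds but the weakest precondition fails.
Answer: invalid


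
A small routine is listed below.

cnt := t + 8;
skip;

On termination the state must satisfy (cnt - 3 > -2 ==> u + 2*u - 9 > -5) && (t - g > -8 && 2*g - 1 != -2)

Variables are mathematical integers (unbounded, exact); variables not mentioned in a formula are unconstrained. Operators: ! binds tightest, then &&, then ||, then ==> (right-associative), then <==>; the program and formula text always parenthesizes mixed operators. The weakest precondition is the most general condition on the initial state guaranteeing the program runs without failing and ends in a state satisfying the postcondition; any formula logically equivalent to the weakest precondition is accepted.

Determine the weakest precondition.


Working backward. After the program, the postcondition (cnt - 3 > -2 ==> u + 2*u - 9 > -5) && (t - g > -8 && 2*g - 1 != -2) must hold; in canonical form it is (cnt > 1 ==> 3*u > 4) && t > g - 8 && 2*g != -1.
Before skip: (cnt > 1 ==> 3*u > 4) && t > g - 8 && 2*g != -1
Before cnt := t + 8: (t > -7 ==> 3*u > 4) && t > g - 8 && 2*g != -1
Answer: WP = (t > -7 ==> 3*u > 4) && t > g - 8 && 2*g != -1


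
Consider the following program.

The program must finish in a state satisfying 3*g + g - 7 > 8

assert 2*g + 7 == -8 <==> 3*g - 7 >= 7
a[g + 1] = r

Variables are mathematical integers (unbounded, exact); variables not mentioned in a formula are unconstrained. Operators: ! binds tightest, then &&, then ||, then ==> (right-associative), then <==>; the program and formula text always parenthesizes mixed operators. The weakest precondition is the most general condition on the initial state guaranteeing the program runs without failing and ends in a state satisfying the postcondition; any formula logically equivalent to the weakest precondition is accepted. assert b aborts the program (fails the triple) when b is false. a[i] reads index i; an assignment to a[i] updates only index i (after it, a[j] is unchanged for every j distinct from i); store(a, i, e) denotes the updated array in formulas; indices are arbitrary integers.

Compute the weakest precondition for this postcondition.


Working backward. After the program, the postcondition 3*g + g - 7 > 8 must hold; in canonical form it is 4*g > 15.
Before a[g + 1] := r: 4*g > 15
Before assert 2*g + 7 == -8 <==> 3*g - 7 >= 7: (2*g == -15 <==> 3*g >= 14) && 4*g > 15
Answer: WP = (2*g == -15 <==> 3*g >= 14) && 4*g > 15


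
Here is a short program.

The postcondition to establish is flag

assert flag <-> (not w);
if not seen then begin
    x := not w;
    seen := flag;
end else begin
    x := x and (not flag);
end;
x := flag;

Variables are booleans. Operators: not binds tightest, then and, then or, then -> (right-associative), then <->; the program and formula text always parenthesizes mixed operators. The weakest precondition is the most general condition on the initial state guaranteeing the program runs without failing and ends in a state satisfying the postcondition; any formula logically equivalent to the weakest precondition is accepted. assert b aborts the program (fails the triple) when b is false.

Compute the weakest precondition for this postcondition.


Working backward. After the program, flag must hold.
Before x := flag: flag
Then branch requires flag; else branch requires flag.
Before the if: ((not seen) -> flag) and (seen -> flag)
Before assert flag <-> (not w): (flag <-> (not w)) and ((not seen) -> flag) and (seen -> flag)
Answer: WP = (flag <-> (not w)) and ((not seen) -> flag) and (seen -> flag)


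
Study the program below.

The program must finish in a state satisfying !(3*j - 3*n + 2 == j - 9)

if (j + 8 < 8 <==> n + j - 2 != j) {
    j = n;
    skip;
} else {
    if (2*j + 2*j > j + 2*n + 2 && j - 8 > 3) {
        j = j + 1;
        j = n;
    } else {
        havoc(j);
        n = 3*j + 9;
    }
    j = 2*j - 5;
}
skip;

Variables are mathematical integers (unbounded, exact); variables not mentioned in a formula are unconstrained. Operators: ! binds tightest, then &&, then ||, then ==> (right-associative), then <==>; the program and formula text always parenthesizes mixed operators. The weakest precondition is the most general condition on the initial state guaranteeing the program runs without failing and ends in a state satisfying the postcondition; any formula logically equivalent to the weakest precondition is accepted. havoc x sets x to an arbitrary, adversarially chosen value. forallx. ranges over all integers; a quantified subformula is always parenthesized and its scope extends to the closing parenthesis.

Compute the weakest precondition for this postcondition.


Working backward. After the program, the postcondition !(3*j - 3*n + 2 == j - 9) must hold; in canonical form it is !(2*j == 3*n - 11).
Before skip: !(2*j == 3*n - 11)
Then branch requires !(n == 11); else branch requires ((3*j > 2*n + 2 && j > 11) ==> (!(n == -1))) && ((!(3*j > 2*n + 2 && j > 11)) ==> (forall j_1. (!(5*j_1 == -26)))).
Before the if: ((j < 0 <==> n != 2) ==> (!(n == 11))) && ((!(j < 0 <==> n != 2)) ==> (((3*j > 2*n + 2 && j > 11) ==> (!(n == -1))) && ((!(3*j > 2*n + 2 && j > 11)) ==> (forall j_1. (!(5*j_1 == -26))))))
Answer: WP = ((j < 0 <==> n != 2) ==> (!(n == 11))) && ((!(j < 0 <==> n != 2)) ==> (((3*j > 2*n + 2 && j > 11) ==> (!(n == -1))) && ((!(3*j > 2*n + 2 && j > 11)) ==> (forall j_1. (!(5*j_1 == -26))))))


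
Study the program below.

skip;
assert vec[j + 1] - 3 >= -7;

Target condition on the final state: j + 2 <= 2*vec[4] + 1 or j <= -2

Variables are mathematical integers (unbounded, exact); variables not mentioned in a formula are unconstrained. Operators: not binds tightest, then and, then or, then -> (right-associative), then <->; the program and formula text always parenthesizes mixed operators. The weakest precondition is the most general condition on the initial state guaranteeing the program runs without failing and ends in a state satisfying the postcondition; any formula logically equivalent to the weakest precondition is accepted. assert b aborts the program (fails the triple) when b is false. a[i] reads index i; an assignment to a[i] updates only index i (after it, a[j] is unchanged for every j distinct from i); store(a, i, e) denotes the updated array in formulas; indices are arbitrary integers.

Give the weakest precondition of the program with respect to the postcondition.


Working backward. After the program, the postcondition j + 2 <= 2*vec[4] + 1 or j <= -2 must hold; in canonical form it is j <= 2*vec[4] - 1 or j <= -2.
Before assert vec[j + 1] - 3 >= -7: vec[j + 1] >= -4 and (j <= 2*vec[4] - 1 or j <= -2)
Before skip: vec[j + 1] >= -4 and (j <= 2*vec[4] - 1 or j <= -2)
Answer: WP = vec[j + 1] >= -4 and (j <= 2*vec[4] - 1 or j <= -2)


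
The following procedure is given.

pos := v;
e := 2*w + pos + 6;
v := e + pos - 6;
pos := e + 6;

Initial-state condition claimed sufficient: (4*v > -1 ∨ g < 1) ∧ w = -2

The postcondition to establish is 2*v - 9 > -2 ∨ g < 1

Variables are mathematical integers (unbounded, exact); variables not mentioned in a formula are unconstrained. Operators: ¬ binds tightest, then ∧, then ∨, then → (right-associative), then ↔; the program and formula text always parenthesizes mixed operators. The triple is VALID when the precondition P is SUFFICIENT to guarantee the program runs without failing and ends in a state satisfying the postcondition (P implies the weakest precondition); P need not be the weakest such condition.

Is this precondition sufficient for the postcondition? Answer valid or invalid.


Working backward. After the program, the postcondition 2*v - 9 > -2 ∨ g < 1 must hold; in canonical form it is 2*v > 7 ∨ g < 1.
Before pos := e + 6: 2*v > 7 ∨ g < 1
Before v := e + pos - 6: 2*e + 2*pos > 19 ∨ g < 1
Before e := 2*w + pos + 6: 4*pos + 4*w > 7 ∨ g < 1
Before pos := v: 4*v + 4*w > 7 ∨ g < 1
The weakest precondition is 4*v + 4*w > 7 ∨ g < 1.
Check whether (4*v > -1 ∨ g < 1) ∧ w = -2 implies it.
Countermodel: at the initial state g = 1, v = 0, w = -2, the precondition holds but the weakest precondition fails.
Answer: invalid


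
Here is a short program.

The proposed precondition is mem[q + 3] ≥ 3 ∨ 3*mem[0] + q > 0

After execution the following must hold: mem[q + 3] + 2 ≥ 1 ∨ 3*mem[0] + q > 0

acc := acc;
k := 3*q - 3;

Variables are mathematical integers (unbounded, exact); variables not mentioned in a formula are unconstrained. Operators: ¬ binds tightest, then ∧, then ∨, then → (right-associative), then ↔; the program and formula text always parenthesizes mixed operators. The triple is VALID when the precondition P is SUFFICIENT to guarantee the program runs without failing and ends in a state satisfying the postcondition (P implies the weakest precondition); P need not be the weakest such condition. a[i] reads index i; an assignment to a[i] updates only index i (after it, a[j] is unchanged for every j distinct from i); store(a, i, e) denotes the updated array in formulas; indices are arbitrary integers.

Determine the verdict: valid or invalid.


Working backward. After the program, the postcondition mem[q + 3] + 2 ≥ 1 ∨ 3*mem[0] + q > 0 must hold; in canonical form it is mem[q + 3] ≥ -1 ∨ 3*mem[0] + q > 0.
Before k := 3*q - 3: mem[q + 3] ≥ -1 ∨ 3*mem[0] + q > 0
Before acc := acc: mem[q + 3] ≥ -1 ∨ 3*mem[0] + q > 0
The weakest precondition is mem[q + 3] ≥ -1 ∨ 3*mem[0] + q > 0.
Check whether mem[q + 3] ≥ 3 ∨ 3*mem[0] + q > 0 implies it.
Every state satisfying the precondition satisfies the weakest precondition: the implication holds.
Answer: valid


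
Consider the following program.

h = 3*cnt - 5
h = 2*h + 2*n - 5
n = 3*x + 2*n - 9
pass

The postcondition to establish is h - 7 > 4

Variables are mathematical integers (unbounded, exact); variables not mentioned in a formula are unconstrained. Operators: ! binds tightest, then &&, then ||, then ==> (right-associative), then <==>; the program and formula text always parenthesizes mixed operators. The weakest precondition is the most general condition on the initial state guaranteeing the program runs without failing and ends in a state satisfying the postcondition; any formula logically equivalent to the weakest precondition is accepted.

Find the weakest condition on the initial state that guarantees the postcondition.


Working backward. After the program, the postcondition h - 7 > 4 must hold; in canonical form it is h > 11.
Before skip: h > 11
Before n := 3*x + 2*n - 9: h > 11
Before h := 2*h + 2*n - 5: 2*h + 2*n > 16
Before h := 3*cnt - 5: 6*cnt + 2*n > 26
Answer: WP = 6*cnt + 2*n > 26


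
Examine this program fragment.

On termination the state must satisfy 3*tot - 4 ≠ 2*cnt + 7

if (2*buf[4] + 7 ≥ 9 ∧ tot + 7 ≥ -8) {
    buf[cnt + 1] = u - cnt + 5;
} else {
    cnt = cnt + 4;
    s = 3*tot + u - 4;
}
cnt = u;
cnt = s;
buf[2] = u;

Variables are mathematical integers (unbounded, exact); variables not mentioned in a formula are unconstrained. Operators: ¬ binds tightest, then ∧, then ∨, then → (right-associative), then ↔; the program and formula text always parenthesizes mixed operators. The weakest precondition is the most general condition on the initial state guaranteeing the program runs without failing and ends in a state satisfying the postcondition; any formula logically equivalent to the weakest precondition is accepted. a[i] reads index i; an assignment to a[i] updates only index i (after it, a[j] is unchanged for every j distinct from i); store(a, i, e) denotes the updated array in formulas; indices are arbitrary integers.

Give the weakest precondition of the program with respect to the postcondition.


Working backward. After the program, the postcondition 3*tot - 4 ≠ 2*cnt + 7 must hold; in canonical form it is 3*tot ≠ 2*cnt + 11.
Before buf[2] := u: 3*tot ≠ 2*cnt + 11
Before cnt := s: 3*tot ≠ 2*s + 11
Before cnt := u: 3*tot ≠ 2*s + 11
Then branch requires 3*tot ≠ 2*s + 11; else branch requires 3*tot + 2*u ≠ -3.
Before the if: ((2*buf[4] ≥ 2 ∧ tot ≥ -15) → 3*tot ≠ 2*s + 11) ∧ ((¬(2*buf[4] ≥ 2 ∧ tot ≥ -15)) → 3*tot + 2*u ≠ -3)
Answer: WP = ((2*buf[4] ≥ 2 ∧ tot ≥ -15) → 3*tot ≠ 2*s + 11) ∧ ((¬(2*buf[4] ≥ 2 ∧ tot ≥ -15)) → 3*tot + 2*u ≠ -3)


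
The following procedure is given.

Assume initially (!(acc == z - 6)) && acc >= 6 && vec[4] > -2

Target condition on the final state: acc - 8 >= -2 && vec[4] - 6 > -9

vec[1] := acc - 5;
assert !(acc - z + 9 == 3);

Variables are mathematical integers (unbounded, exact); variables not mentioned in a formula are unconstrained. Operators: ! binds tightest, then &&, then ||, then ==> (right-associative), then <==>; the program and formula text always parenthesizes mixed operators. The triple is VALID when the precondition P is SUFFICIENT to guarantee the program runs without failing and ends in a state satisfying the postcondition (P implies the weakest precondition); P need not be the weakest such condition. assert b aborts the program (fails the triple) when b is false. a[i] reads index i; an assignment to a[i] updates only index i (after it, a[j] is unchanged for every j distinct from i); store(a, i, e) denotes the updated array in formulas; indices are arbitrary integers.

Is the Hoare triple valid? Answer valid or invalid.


Working backward. After the program, the postcondition acc - 8 >= -2 && vec[4] - 6 > -9 must hold; in canonical form it is acc >= 6 && vec[4] > -3.
Before assert !(acc - z + 9 == 3): (!(acc == z - 6)) && acc >= 6 && vec[4] > -3
Before vec[1] := acc - 5: (!(acc == z - 6)) && acc >= 6 && vec[4] > -3
The weakest precondition is (!(acc == z - 6)) && acc >= 6 && vec[4] > -3.
Check whether (!(acc == z - 6)) && acc >= 6 && vec[4] > -2 implies it.
Every state satisfying the precondition satisfies the weakest precondition: the implication holds.
Answer: valid


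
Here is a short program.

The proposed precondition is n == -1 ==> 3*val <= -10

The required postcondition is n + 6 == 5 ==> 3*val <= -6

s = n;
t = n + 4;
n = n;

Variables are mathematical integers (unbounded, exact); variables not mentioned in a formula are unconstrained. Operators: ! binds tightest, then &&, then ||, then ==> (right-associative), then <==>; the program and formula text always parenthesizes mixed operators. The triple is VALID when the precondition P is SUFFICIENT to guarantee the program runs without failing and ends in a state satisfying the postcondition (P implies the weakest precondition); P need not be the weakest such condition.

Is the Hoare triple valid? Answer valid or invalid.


Working backward. After the program, the postcondition n + 6 == 5 ==> 3*val <= -6 must hold; in canonical form it is n == -1 ==> 3*val <= -6.
Before n := n: n == -1 ==> 3*val <= -6
Before t := n + 4: n == -1 ==> 3*val <= -6
Before s := n: n == -1 ==> 3*val <= -6
The weakest precondition is n == -1 ==> 3*val <= -6.
Check whether n == -1 ==> 3*val <= -10 implies it.
Every state satisfying the precondition satisfies the weakest precondition: the implication holds.
Answer: valid


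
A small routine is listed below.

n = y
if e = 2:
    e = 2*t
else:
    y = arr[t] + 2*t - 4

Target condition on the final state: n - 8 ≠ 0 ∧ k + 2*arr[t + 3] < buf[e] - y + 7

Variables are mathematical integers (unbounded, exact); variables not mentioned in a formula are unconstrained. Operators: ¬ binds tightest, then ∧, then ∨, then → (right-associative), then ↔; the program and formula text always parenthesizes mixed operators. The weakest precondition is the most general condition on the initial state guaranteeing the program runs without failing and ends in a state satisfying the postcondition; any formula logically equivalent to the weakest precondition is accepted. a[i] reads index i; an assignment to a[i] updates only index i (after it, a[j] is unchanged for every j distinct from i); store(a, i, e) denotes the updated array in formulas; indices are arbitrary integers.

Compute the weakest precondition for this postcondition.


Working backward. After the program, the postcondition n - 8 ≠ 0 ∧ k + 2*arr[t + 3] < buf[e] - y + 7 must hold; in canonical form it is n ≠ 8 ∧ 2*arr[t + 3] + k + y < buf[e] + 7.
Then branch requires n ≠ 8 ∧ 2*arr[t + 3] + k + y < buf[2*t] + 7; else branch requires n ≠ 8 ∧ 2*arr[t + 3] + arr[t] + k + 2*t < buf[e] + 11.
Before the if: (e = 2 → (n ≠ 8 ∧ 2*arr[t + 3] + k + y < buf[2*t] + 7)) ∧ ((¬(e = 2)) → (n ≠ 8 ∧ 2*arr[t + 3] + arr[t] + k + 2*t < buf[e] + 11))
Before n := y: (e = 2 → (y ≠ 8 ∧ 2*arr[t + 3] + k + y < buf[2*t] + 7)) ∧ ((¬(e = 2)) → (y ≠ 8 ∧ 2*arr[t + 3] + arr[t] + k + 2*t < buf[e] + 11))
Answer: WP = (e = 2 → (y ≠ 8 ∧ 2*arr[t + 3] + k + y < buf[2*t] + 7)) ∧ ((¬(e = 2)) → (y ≠ 8 ∧ 2*arr[t + 3] + arr[t] + k + 2*t < buf[e] + 11))
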